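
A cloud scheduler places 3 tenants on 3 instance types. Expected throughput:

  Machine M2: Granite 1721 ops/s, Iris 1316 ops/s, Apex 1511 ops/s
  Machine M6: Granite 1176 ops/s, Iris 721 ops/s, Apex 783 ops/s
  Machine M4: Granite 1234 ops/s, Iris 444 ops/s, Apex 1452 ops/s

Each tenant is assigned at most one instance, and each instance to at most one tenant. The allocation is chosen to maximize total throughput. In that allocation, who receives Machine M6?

Granite receives Machine M6.

Optimal: Granite→Machine M6 (1176 ops/s), Iris→Machine M2 (1316 ops/s), Apex→Machine M4 (1452 ops/s) — total 1176+1316+1452 = 3944 ops/s.
Row-greedy (each tenant in turn takes its best remaining instance) gives 3894 ops/s, worse by 50.
Next-best assignment: Granite→Machine M2, Iris→Machine M6, Apex→Machine M4 = 3894 ops/s.
No other one-to-one assignment exceeds 3944 ops/s.
Granite's own top instance is Machine M2 (1721 ops/s), but forcing Granite→Machine M2 and reassigning the rest optimally gives only 3894 ops/s — worse by 50.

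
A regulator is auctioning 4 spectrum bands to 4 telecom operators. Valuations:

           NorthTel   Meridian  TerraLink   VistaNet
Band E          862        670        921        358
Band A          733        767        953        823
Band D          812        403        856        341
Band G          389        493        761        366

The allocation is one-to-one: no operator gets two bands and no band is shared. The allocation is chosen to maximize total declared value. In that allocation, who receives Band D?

NorthTel receives Band D.

Treat this as an assignment problem: match each operator to one band.
Optimal: NorthTel→Band D ($812M), Meridian→Band E ($670M), TerraLink→Band G ($761M), VistaNet→Band A ($823M) — total 812+670+761+823 = $3066M.
Column-greedy (each band in turn goes to its best remaining operator) gives $3049M, worse by 17.
Next-best assignment: NorthTel→Band D, Meridian→Band G, TerraLink→Band E, VistaNet→Band A = $3049M.
Checked against all permutations: $3066M is optimal.
NorthTel's own top band is Band E ($862M), but forcing NorthTel→Band E and reassigning the rest optimally gives only $3034M — worse by 32.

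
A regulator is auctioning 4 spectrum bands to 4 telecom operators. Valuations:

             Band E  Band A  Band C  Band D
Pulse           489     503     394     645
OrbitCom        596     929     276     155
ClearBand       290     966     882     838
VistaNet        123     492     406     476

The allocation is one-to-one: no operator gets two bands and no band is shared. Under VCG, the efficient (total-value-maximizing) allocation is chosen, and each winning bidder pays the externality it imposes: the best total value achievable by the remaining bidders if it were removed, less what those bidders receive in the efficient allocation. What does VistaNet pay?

Efficient allocation: Pulse→Band E ($489M), OrbitCom→Band A ($929M), ClearBand→Band C ($882M), VistaNet→Band D ($476M); total welfare W = $2776M.
VistaNet receives Band D at value $476M, so the others get W − 476 = $2300M.
Without VistaNet: best allocation of the remaining 3 bidders over all 4 bands is Pulse→Band D ($645M), OrbitCom→Band A ($929M), ClearBand→Band C ($882M), total $2456M.
VCG payment = (others' best without VistaNet) − (others' welfare with VistaNet) = 2456 − 2300 = $156M.

VistaNet pays $156M.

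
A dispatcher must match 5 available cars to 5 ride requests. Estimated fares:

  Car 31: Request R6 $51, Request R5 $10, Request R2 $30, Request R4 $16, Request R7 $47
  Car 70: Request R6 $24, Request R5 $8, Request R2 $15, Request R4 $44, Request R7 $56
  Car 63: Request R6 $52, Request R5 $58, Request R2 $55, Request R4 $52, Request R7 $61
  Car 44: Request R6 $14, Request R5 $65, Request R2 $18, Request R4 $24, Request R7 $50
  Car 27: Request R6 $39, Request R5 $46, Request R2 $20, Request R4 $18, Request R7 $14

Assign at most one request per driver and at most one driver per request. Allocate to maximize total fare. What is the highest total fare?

Optimal: Car 31→Request R7 ($47), Car 70→Request R4 ($44), Car 63→Request R2 ($55), Car 44→Request R5 ($65), Car 27→Request R6 ($39) — total 47+44+55+65+39 = $250.
Next-best assignment: Car 31→Request R6, Car 70→Request R4, Car 63→Request R2, Car 44→Request R7, Car 27→Request R5 = $246.
Every other assignment is strictly worse.

Max total: $250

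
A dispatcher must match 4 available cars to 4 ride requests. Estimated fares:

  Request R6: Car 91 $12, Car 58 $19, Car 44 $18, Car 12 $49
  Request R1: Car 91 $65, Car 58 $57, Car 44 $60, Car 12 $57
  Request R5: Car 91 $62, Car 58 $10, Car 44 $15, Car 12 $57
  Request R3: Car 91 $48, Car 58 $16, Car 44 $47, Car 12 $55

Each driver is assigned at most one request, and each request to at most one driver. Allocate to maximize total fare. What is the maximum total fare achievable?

Maximum total: $215

Optimal: Car 91→Request R5 ($62), Car 58→Request R1 ($57), Car 44→Request R3 ($47), Car 12→Request R6 ($49) — total 62+57+47+49 = $215.
Max-entry greedy (repeatedly take the single best remaining cell) gives $188, worse by 27.
Every other assignment is strictly worse.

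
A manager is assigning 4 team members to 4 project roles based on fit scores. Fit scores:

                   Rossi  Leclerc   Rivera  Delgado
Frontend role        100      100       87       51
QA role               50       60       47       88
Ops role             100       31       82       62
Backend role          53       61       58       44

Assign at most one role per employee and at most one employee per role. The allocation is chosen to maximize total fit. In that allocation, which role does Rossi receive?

Rossi receives Ops role.

Optimal: Rossi→Ops role (100 pts), Leclerc→Frontend role (100 pts), Rivera→Backend role (58 pts), Delgado→QA role (88 pts) — total 100+100+58+88 = 346 pts.
Row-greedy (each employee in turn takes its best remaining role) gives 331 pts, worse by 15.
Rossi's own top role is Frontend role (100 pts), but forcing Rossi→Frontend role and reassigning the rest optimally gives only 331 pts — worse by 15.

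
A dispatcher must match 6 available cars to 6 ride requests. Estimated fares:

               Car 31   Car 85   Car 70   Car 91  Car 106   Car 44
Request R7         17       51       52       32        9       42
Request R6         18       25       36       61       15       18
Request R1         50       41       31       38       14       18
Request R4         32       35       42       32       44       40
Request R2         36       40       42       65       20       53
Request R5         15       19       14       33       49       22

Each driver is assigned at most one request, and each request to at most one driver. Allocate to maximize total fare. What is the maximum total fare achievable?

Optimal: Car 31→Request R1 ($50), Car 85→Request R7 ($51), Car 70→Request R4 ($42), Car 91→Request R6 ($61), Car 106→Request R5 ($49), Car 44→Request R2 ($53) — total 50+51+42+61+49+53 = $306.
Row-greedy (each driver in turn takes its best remaining request) gives $275, worse by 31.
Next-best assignment: Car 31→Request R1, Car 85→Request R4, Car 70→Request R7, Car 91→Request R6, Car 106→Request R5, Car 44→Request R2 = $300.
No other one-to-one assignment exceeds $306.

Maximum total: $306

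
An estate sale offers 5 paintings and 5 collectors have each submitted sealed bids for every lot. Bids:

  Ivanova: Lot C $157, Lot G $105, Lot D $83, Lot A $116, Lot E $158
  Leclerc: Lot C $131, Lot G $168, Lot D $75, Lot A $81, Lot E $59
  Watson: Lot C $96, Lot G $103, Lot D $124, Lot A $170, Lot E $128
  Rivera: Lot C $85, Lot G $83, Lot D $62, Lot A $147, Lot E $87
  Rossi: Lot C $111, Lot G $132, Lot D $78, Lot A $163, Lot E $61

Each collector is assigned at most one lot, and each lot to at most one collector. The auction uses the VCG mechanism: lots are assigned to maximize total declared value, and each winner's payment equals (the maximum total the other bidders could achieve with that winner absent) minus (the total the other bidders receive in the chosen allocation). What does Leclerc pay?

Efficient allocation: Ivanova→Lot E ($158), Leclerc→Lot G ($168), Watson→Lot D ($124), Rivera→Lot A ($147), Rossi→Lot C ($111); total welfare W = $708.
Leclerc receives Lot G at value $168, so the others get W − 168 = $540.
Without Leclerc: best allocation of the remaining 4 bidders over all 5 lots is Ivanova→Lot C ($157), Watson→Lot E ($128), Rivera→Lot A ($147), Rossi→Lot G ($132), total $564.
VCG payment = (others' best without Leclerc) − (others' welfare with Leclerc) = 564 − 540 = $24.

Leclerc pays $24.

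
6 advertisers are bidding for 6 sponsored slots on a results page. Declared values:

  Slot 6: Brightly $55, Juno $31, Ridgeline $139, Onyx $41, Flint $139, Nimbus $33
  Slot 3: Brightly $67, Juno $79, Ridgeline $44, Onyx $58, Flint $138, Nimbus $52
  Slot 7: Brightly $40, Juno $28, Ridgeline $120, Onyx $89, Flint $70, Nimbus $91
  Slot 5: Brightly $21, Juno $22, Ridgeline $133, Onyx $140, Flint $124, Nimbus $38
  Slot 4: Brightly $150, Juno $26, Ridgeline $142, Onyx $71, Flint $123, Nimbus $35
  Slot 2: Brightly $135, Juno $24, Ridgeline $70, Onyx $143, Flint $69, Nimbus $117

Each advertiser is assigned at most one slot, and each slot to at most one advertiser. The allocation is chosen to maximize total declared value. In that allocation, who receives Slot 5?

This is the linear assignment problem.
Optimal: Brightly→Slot 4 ($150), Juno→Slot 3 ($79), Ridgeline→Slot 7 ($120), Onyx→Slot 5 ($140), Flint→Slot 6 ($139), Nimbus→Slot 2 ($117) — total 150+79+120+140+139+117 = $745.
Column-greedy (each slot in turn goes to its best remaining advertiser) gives $682, worse by 63.
Next-best assignment: Brightly→Slot 4, Juno→Slot 3, Ridgeline→Slot 5, Onyx→Slot 2, Flint→Slot 6, Nimbus→Slot 7 = $735.
Onyx's own top slot is Slot 2 ($143), but forcing Onyx→Slot 2 and reassigning the rest optimally gives only $735 — worse by 10.

Onyx receives Slot 5.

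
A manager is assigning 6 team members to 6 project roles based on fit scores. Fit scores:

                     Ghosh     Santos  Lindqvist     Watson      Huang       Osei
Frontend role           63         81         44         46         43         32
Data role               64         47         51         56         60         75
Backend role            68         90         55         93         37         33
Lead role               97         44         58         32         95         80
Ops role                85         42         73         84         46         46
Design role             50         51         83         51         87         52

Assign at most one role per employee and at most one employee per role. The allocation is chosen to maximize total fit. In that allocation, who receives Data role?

Optimal: Ghosh→Ops role (85 pts), Santos→Frontend role (81 pts), Lindqvist→Design role (83 pts), Watson→Backend role (93 pts), Huang→Lead role (95 pts), Osei→Data role (75 pts) — total 85+81+83+93+95+75 = 512 pts.
Column-greedy (each role in turn goes to its best remaining employee) gives 506 pts, worse by 6.
Swapping Lindqvist↔Santos (Lindqvist→Frontend role 44 pts, Santos→Design role 51 pts) loses 69.
Checked against all permutations: 512 pts is optimal.
Osei's own top role is Lead role (80 pts), but forcing Osei→Lead role and reassigning the rest optimally gives only 482 pts — worse by 30.

Osei receives Data role.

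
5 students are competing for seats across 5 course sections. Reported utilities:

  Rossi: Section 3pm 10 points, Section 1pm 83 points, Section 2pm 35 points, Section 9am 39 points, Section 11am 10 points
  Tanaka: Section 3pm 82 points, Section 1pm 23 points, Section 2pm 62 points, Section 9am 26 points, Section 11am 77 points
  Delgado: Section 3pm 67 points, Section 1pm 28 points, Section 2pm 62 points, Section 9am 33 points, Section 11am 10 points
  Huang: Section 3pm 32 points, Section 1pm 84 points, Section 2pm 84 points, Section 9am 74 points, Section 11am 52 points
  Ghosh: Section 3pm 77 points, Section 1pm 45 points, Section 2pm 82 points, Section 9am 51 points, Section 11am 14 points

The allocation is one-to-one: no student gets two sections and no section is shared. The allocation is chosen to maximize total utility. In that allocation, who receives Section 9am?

Huang receives Section 9am.

This is a one-to-one assignment (maximum-weight bipartite matching).
Optimal: Rossi→Section 1pm (83 points), Tanaka→Section 11am (77 points), Delgado→Section 3pm (67 points), Huang→Section 9am (74 points), Ghosh→Section 2pm (82 points) — total 83+77+67+74+82 = 383 points.
Max-entry greedy (repeatedly take the single best remaining cell) gives 297 points, worse by 86.
Next-best assignment: Rossi→Section 1pm, Tanaka→Section 11am, Delgado→Section 2pm, Huang→Section 9am, Ghosh→Section 3pm = 373 points.
Every other assignment is strictly worse.
Huang's own top section is Section 1pm (84 points), but forcing Huang→Section 1pm and reassigning the rest optimally gives only 349 points — worse by 34.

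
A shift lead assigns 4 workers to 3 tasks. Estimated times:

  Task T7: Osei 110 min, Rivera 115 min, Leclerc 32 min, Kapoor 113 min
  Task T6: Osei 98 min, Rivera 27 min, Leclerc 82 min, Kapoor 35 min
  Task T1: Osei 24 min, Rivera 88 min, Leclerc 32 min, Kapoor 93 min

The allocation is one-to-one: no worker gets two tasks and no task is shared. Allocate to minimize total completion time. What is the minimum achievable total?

Minimum total: 83 min

Optimal: Leclerc→Task T7 (32 min), Rivera→Task T6 (27 min), Osei→Task T1 (24 min) — total 32+27+24 = 83 min.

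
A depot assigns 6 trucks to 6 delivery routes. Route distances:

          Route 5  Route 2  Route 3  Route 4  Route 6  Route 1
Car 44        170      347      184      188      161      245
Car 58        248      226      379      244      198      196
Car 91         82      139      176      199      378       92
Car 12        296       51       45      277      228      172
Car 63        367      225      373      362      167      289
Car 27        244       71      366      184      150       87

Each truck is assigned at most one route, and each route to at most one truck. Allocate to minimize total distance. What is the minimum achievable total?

Min total: 749 km

Optimal: Car 44→Route 4 (188 km), Car 58→Route 1 (196 km), Car 91→Route 5 (82 km), Car 12→Route 3 (45 km), Car 63→Route 6 (167 km), Car 27→Route 2 (71 km) — total 188+196+82+45+167+71 = 749 km.
Column-greedy (each route in turn goes to its cheapest remaining truck) gives 864 km, worse by 115.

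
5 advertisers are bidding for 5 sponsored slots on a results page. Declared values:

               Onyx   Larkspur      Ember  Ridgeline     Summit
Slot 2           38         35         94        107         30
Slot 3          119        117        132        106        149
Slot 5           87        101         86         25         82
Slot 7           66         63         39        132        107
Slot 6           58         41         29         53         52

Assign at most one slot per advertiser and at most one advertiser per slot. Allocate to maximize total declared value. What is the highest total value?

Treat this as an assignment problem: match each advertiser to one slot.
Optimal: Onyx→Slot 6 ($58), Larkspur→Slot 5 ($101), Ember→Slot 2 ($94), Ridgeline→Slot 7 ($132), Summit→Slot 3 ($149) — total 58+101+94+132+149 = $534.
Column-greedy (each slot in turn goes to its best remaining advertiser) gives $452, worse by 82.
Next-best assignment: Onyx→Slot 6, Larkspur→Slot 5, Ember→Slot 3, Ridgeline→Slot 2, Summit→Slot 7 = $505.
Checked against all permutations: $534 is optimal.

Max total: $534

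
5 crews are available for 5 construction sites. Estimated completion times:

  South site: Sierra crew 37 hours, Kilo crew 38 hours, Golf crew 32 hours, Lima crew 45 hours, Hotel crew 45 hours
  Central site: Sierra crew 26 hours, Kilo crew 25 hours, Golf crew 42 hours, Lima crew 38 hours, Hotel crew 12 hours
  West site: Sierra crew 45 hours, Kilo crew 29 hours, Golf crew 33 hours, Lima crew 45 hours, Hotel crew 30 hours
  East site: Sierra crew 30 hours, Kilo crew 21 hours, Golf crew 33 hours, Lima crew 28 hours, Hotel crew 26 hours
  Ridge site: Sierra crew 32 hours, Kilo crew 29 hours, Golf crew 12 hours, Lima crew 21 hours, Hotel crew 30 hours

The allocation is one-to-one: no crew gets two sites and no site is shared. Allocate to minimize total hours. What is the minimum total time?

Minimum total: 118 hours

Optimal: Sierra crew→South site (37 hours), Kilo crew→West site (29 hours), Golf crew→Ridge site (12 hours), Lima crew→East site (28 hours), Hotel crew→Central site (12 hours) — total 37+29+12+28+12 = 118 hours.
Min-entry greedy (repeatedly take the single cheapest remaining cell) gives 127 hours, worse by 9.
Next-best assignment: Sierra crew→South site, Kilo crew→East site, Golf crew→West site, Lima crew→Ridge site, Hotel crew→Central site = 124 hours.
Checked against all permutations: 118 hours is optimal.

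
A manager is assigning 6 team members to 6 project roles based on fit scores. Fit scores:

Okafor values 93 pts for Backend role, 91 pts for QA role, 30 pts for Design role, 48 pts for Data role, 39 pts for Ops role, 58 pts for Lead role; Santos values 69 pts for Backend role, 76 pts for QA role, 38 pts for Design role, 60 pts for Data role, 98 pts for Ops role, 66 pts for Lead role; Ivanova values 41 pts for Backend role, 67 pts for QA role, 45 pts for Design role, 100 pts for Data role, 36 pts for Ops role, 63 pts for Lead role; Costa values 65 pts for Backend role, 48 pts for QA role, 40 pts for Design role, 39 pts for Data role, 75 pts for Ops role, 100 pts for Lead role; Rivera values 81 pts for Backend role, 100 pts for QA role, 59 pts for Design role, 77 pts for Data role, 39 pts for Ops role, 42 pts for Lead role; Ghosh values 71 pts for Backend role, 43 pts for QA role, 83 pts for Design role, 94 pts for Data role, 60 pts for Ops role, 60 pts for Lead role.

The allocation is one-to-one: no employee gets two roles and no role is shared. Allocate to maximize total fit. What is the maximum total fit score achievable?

Optimal: Okafor→Backend role (93 pts), Santos→Ops role (98 pts), Ivanova→Data role (100 pts), Costa→Lead role (100 pts), Rivera→QA role (100 pts), Ghosh→Design role (83 pts) — total 93+98+100+100+100+83 = 574 pts.
Swapping Rivera↔Ivanova (Rivera→Data role 77 pts, Ivanova→QA role 67 pts) loses 56.

Max total: 574 pts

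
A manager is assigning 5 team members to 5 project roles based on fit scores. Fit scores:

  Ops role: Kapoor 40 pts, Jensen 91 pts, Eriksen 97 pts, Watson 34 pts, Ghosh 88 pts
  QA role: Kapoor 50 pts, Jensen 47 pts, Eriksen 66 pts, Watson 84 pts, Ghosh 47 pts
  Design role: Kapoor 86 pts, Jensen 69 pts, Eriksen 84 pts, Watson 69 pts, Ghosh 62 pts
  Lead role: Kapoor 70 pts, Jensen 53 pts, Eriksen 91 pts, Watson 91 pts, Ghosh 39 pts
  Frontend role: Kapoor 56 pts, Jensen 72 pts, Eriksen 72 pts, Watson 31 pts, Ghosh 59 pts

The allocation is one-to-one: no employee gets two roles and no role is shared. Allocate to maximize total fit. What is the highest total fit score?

Maximum total: 421 pts

Optimal: Kapoor→Design role (86 pts), Jensen→Frontend role (72 pts), Eriksen→Lead role (91 pts), Watson→QA role (84 pts), Ghosh→Ops role (88 pts) — total 86+72+91+84+88 = 421 pts.
Column-greedy (each role in turn goes to its best remaining employee) gives 379 pts, worse by 42.
Next-best assignment: Kapoor→Design role, Jensen→Ops role, Eriksen→Lead role, Watson→QA role, Ghosh→Frontend role = 411 pts.
Every other assignment is strictly worse.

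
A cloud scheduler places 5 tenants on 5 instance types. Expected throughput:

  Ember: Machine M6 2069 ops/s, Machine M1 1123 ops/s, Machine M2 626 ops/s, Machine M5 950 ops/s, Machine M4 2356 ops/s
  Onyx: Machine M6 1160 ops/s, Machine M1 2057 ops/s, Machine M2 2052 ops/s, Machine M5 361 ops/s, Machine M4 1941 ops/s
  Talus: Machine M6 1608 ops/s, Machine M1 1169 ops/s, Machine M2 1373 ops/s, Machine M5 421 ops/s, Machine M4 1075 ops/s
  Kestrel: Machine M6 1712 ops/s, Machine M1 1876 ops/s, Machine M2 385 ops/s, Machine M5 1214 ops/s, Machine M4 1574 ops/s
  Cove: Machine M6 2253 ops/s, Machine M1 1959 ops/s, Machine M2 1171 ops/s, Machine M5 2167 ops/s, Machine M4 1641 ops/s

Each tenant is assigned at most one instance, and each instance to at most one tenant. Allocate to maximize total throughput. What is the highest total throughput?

Optimal: Ember→Machine M4 (2356 ops/s), Onyx→Machine M2 (2052 ops/s), Talus→Machine M6 (1608 ops/s), Kestrel→Machine M1 (1876 ops/s), Cove→Machine M5 (2167 ops/s) — total 2356+2052+1608+1876+2167 = 10059 ops/s.
Max-entry greedy (repeatedly take the single best remaining cell) gives 9253 ops/s, worse by 806.

Maximum total: 10059 ops/s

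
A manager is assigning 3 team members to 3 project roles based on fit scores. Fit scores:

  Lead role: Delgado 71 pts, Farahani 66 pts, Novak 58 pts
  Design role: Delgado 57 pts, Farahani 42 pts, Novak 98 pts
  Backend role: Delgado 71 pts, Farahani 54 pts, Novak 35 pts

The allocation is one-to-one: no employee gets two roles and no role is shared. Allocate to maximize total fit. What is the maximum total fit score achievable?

Maximum total: 235 pts

Treat this as an assignment problem: match each employee to one role.
Optimal: Delgado→Backend role (71 pts), Farahani→Lead role (66 pts), Novak→Design role (98 pts) — total 71+66+98 = 235 pts.
Column-greedy (each role in turn goes to its best remaining employee) gives 223 pts, worse by 12.
Next-best assignment: Delgado→Lead role, Farahani→Backend role, Novak→Design role = 223 pts.
Every other assignment is strictly worse.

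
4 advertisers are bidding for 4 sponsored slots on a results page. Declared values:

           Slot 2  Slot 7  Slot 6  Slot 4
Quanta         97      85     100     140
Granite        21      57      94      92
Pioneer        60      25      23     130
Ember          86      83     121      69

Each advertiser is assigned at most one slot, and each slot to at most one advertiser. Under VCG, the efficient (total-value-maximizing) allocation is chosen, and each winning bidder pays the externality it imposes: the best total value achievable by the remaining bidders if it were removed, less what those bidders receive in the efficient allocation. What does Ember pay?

Efficient allocation: Quanta→Slot 2 ($97), Granite→Slot 7 ($57), Pioneer→Slot 4 ($130), Ember→Slot 6 ($121); total welfare W = $405.
Ember receives Slot 6 at value $121, so the others get W − 121 = $284.
Without Ember: best allocation of the remaining 3 bidders over all 4 slots is Quanta→Slot 2 ($97), Granite→Slot 6 ($94), Pioneer→Slot 4 ($130), total $321.
VCG payment = (others' best without Ember) − (others' welfare with Ember) = 321 − 284 = $37.

Ember pays $37.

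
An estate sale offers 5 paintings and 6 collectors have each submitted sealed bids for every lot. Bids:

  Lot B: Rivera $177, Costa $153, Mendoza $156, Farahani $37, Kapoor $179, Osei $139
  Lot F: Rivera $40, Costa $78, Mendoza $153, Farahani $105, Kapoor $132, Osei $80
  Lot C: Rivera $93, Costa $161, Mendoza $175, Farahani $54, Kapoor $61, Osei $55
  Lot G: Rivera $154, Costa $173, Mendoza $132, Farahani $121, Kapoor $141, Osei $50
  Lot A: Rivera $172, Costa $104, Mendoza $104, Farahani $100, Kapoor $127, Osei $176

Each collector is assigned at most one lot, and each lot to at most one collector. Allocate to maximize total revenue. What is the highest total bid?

Optimal: Rivera→Lot B ($177), Kapoor→Lot F ($132), Mendoza→Lot C ($175), Costa→Lot G ($173), Osei→Lot A ($176) — total 177+132+175+173+176 = $833.
Column-greedy (each lot in turn goes to its best remaining collector) gives $823, worse by 10.
Next-best assignment: Kapoor→Lot B, Mendoza→Lot F, Costa→Lot C, Rivera→Lot G, Osei→Lot A = $823.
Swapping Costa↔Mendoza (Costa→Lot C $161, Mendoza→Lot G $132) loses 55.
No other one-to-one assignment exceeds $833.

Maximum total: $833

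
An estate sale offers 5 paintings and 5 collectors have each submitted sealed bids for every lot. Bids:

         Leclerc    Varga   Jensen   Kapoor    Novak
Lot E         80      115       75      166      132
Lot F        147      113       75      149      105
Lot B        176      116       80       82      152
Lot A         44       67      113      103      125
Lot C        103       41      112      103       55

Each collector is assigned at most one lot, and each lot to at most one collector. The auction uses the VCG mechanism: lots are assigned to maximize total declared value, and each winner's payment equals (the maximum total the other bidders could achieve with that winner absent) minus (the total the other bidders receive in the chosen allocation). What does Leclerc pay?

Leclerc pays $28.

Efficient allocation: Leclerc→Lot B ($176), Varga→Lot F ($113), Jensen→Lot C ($112), Kapoor→Lot E ($166), Novak→Lot A ($125); total welfare W = $692.
Leclerc receives Lot B at value $176, so the others get W − 176 = $516.
Without Leclerc: best allocation of the remaining 4 bidders over all 5 lots is Varga→Lot F ($113), Jensen→Lot A ($113), Kapoor→Lot E ($166), Novak→Lot B ($152), total $544.
VCG payment = (others' best without Leclerc) − (others' welfare with Leclerc) = 544 − 516 = $28.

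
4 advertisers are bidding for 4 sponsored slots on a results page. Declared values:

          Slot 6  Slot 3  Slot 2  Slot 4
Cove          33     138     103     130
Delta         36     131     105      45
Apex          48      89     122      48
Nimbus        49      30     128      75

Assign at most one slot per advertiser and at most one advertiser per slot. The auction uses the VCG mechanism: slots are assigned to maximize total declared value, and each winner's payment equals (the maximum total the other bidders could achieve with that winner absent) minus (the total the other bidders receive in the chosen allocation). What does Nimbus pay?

Nimbus pays $74.

Efficient allocation: Cove→Slot 4 ($130), Delta→Slot 3 ($131), Apex→Slot 6 ($48), Nimbus→Slot 2 ($128); total welfare W = $437.
Nimbus receives Slot 2 at value $128, so the others get W − 128 = $309.
Without Nimbus: best allocation of the remaining 3 bidders over all 4 slots is Cove→Slot 4 ($130), Delta→Slot 3 ($131), Apex→Slot 2 ($122), total $383.
VCG payment = (others' best without Nimbus) − (others' welfare with Nimbus) = 383 − 309 = $74.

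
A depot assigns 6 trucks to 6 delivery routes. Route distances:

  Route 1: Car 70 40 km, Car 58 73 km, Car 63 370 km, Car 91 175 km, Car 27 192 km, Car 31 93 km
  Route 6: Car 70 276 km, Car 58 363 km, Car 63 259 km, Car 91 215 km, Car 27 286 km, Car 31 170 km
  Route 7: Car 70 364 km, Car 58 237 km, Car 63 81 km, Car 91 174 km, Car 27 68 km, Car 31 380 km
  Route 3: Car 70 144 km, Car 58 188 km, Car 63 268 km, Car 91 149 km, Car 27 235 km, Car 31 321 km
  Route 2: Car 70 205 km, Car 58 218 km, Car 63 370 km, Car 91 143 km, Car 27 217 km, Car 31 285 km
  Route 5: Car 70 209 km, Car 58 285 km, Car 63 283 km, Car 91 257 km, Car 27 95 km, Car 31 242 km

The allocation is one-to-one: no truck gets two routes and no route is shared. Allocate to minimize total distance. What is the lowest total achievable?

Minimum total: 706 km

This is a one-to-one assignment (minimum-cost bipartite matching).
Optimal: Car 70→Route 3 (144 km), Car 58→Route 1 (73 km), Car 63→Route 7 (81 km), Car 91→Route 2 (143 km), Car 27→Route 5 (95 km), Car 31→Route 6 (170 km) — total 144+73+81+143+95+170 = 706 km.
Min-entry greedy (repeatedly take the single cheapest remaining cell) gives 892 km, worse by 186.
Next-best assignment: Car 70→Route 1, Car 58→Route 3, Car 63→Route 7, Car 91→Route 2, Car 27→Route 5, Car 31→Route 6 = 717 km.
Swapping Car 91↔Car 31 (Car 91→Route 6 215 km, Car 31→Route 2 285 km) adds 187.
Every other assignment is strictly worse.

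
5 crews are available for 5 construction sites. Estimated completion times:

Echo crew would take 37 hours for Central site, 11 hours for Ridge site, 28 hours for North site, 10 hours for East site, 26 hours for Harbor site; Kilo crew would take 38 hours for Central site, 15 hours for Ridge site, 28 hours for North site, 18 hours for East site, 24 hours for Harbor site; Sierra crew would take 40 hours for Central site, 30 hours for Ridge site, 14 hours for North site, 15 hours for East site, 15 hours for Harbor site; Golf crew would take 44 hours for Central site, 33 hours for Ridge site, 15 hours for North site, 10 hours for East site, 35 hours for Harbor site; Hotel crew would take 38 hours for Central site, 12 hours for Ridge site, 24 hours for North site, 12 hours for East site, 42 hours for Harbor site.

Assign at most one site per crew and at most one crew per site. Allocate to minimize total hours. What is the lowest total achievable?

Min total: 90 hours

Optimal: Echo crew→East site (10 hours), Kilo crew→Central site (38 hours), Sierra crew→Harbor site (15 hours), Golf crew→North site (15 hours), Hotel crew→Ridge site (12 hours) — total 10+38+15+15+12 = 90 hours.
Column-greedy (each site in turn goes to its cheapest remaining crew) gives 97 hours, worse by 7.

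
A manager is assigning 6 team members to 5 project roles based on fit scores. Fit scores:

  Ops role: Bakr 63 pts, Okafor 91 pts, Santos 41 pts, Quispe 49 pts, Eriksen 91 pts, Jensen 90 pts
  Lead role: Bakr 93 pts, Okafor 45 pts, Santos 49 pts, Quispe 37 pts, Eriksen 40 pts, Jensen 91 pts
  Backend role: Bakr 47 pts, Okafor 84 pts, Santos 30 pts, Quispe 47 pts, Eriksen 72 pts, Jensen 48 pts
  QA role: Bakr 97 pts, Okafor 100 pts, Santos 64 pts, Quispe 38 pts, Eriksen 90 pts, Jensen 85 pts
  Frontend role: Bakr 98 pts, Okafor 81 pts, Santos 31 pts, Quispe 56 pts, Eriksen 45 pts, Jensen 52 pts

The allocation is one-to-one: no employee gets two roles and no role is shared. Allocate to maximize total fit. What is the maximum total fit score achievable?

Optimal: Eriksen→Ops role (91 pts), Jensen→Lead role (91 pts), Okafor→Backend role (84 pts), Santos→QA role (64 pts), Bakr→Frontend role (98 pts) — total 91+91+84+64+98 = 428 pts.
Max-entry greedy (repeatedly take the single best remaining cell) gives 427 pts, worse by 1.
Next-best assignment: Eriksen→Ops role, Jensen→Lead role, Quispe→Backend role, Okafor→QA role, Bakr→Frontend role = 427 pts.

Max total: 428 pts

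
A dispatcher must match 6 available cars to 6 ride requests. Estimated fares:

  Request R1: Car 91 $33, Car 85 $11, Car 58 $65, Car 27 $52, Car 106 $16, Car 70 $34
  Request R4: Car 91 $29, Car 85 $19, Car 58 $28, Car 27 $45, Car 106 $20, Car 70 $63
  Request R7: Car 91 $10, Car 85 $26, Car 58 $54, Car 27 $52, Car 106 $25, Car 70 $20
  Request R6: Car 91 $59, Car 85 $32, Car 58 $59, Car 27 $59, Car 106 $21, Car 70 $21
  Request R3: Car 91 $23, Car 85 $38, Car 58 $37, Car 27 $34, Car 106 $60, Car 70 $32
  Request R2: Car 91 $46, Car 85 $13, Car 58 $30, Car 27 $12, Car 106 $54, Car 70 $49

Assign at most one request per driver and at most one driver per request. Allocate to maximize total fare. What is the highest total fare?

Optimal: Car 91→Request R6 ($59), Car 85→Request R3 ($38), Car 58→Request R1 ($65), Car 27→Request R7 ($52), Car 106→Request R2 ($54), Car 70→Request R4 ($63) — total 59+38+65+52+54+63 = $331.
Column-greedy (each request in turn goes to its best remaining driver) gives $312, worse by 19.

Max total: $331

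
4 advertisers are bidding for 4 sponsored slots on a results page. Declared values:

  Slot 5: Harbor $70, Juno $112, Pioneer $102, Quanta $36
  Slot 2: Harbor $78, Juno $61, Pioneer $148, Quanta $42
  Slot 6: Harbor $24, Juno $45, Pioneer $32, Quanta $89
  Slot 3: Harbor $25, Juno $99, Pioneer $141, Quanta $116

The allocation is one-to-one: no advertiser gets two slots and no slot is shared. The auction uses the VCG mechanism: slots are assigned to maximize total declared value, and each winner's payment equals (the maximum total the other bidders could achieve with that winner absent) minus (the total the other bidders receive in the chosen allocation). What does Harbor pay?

Efficient allocation: Harbor→Slot 2 ($78), Juno→Slot 5 ($112), Pioneer→Slot 3 ($141), Quanta→Slot 6 ($89); total welfare W = $420.
Harbor receives Slot 2 at value $78, so the others get W − 78 = $342.
Without Harbor: best allocation of the remaining 3 bidders over all 4 slots is Juno→Slot 5 ($112), Pioneer→Slot 2 ($148), Quanta→Slot 3 ($116), total $376.
VCG payment = (others' best without Harbor) − (others' welfare with Harbor) = 376 − 342 = $34.

Harbor pays $34.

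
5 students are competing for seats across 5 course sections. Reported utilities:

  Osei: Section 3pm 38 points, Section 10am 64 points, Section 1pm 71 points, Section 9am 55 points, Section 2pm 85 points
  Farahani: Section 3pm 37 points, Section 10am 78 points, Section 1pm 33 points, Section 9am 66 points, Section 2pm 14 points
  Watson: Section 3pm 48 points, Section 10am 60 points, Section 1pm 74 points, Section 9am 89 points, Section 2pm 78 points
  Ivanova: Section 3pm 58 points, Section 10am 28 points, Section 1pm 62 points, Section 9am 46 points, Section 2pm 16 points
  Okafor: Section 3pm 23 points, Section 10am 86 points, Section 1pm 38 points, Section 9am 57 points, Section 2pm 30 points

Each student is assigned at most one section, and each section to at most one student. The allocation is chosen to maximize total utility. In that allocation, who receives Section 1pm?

Watson receives Section 1pm.

Optimal: Osei→Section 2pm (85 points), Farahani→Section 9am (66 points), Watson→Section 1pm (74 points), Ivanova→Section 3pm (58 points), Okafor→Section 10am (86 points) — total 85+66+74+58+86 = 369 points.
Row-greedy (each student in turn takes its best remaining section) gives 337 points, worse by 32.
Checked against all permutations: 369 points is optimal.
Watson's own top section is Section 9am (89 points), but forcing Watson→Section 9am and reassigning the rest optimally gives only 359 points — worse by 10.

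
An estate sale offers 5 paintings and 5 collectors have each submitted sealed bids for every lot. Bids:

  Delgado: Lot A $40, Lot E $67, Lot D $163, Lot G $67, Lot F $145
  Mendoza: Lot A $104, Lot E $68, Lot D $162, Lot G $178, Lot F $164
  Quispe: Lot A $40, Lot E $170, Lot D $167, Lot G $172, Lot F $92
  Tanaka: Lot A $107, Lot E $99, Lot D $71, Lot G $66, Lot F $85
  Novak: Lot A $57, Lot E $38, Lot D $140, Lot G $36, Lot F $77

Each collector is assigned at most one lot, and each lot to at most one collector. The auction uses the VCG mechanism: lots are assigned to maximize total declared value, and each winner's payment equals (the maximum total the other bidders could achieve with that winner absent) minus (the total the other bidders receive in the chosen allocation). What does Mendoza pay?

Efficient allocation: Delgado→Lot F ($145), Mendoza→Lot G ($178), Quispe→Lot E ($170), Tanaka→Lot A ($107), Novak→Lot D ($140); total welfare W = $740.
Mendoza receives Lot G at value $178, so the others get W − 178 = $562.
Without Mendoza: best allocation of the remaining 4 bidders over all 5 lots is Delgado→Lot F ($145), Quispe→Lot G ($172), Tanaka→Lot A ($107), Novak→Lot D ($140), total $564.
VCG payment = (others' best without Mendoza) − (others' welfare with Mendoza) = 564 − 562 = $2.

Mendoza pays $2.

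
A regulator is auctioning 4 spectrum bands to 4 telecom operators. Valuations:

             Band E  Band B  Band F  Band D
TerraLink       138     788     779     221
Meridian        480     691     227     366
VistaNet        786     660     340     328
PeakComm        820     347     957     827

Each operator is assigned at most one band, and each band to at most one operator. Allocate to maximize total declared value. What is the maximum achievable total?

Optimal: TerraLink→Band F ($779M), Meridian→Band B ($691M), VistaNet→Band E ($786M), PeakComm→Band D ($827M) — total 779+691+786+827 = $3083M.
Column-greedy (each band in turn goes to its best remaining operator) gives $2314M, worse by 769.
Swapping Meridian↔TerraLink (Meridian→Band F $227M, TerraLink→Band B $788M) loses 455.
No other one-to-one assignment exceeds $3083M.

Max total: $3083M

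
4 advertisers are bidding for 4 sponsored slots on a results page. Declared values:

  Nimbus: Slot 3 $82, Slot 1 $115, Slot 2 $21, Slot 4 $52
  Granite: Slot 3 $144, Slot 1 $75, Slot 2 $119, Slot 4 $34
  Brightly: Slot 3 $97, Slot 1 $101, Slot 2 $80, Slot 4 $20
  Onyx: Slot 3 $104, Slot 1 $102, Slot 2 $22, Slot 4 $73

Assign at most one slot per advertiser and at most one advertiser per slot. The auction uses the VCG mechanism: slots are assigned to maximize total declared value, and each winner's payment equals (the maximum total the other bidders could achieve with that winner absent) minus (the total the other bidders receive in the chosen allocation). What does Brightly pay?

Efficient allocation: Nimbus→Slot 1 ($115), Granite→Slot 3 ($144), Brightly→Slot 2 ($80), Onyx→Slot 4 ($73); total welfare W = $412.
Brightly receives Slot 2 at value $80, so the others get W − 80 = $332.
Without Brightly: best allocation of the remaining 3 bidders over all 4 slots is Nimbus→Slot 1 ($115), Granite→Slot 2 ($119), Onyx→Slot 3 ($104), total $338.
VCG payment = (others' best without Brightly) − (others' welfare with Brightly) = 338 − 332 = $6.

Brightly pays $6.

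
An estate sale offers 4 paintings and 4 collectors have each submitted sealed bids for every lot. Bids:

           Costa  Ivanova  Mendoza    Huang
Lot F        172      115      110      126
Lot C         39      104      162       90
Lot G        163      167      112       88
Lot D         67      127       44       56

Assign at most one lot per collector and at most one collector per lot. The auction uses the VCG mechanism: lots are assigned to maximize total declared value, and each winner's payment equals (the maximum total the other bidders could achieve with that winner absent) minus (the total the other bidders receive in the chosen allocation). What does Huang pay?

Efficient allocation: Costa→Lot G ($163), Ivanova→Lot D ($127), Mendoza→Lot C ($162), Huang→Lot F ($126); total welfare W = $578.
Huang receives Lot F at value $126, so the others get W − 126 = $452.
Without Huang: best allocation of the remaining 3 bidders over all 4 lots is Costa→Lot F ($172), Ivanova→Lot G ($167), Mendoza→Lot C ($162), total $501.
VCG payment = (others' best without Huang) − (others' welfare with Huang) = 501 − 452 = $49.

Huang pays $49.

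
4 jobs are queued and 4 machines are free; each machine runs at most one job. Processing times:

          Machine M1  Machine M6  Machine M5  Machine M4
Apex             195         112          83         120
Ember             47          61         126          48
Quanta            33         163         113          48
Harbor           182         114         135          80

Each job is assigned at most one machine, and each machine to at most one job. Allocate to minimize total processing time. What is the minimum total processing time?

Optimal: Apex→Machine M5 (83 min), Ember→Machine M6 (61 min), Quanta→Machine M1 (33 min), Harbor→Machine M4 (80 min) — total 83+61+33+80 = 257 min.
Min-entry greedy (repeatedly take the single cheapest remaining cell) gives 278 min, worse by 21.
Every other assignment is strictly worse.

Minimum total: 257 min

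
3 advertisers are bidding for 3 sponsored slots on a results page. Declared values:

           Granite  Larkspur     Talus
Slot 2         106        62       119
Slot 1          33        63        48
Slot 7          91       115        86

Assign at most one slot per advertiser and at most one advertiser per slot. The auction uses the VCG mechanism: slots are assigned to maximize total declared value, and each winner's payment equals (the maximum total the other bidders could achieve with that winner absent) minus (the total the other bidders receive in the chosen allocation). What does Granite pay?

Granite pays $52.

Efficient allocation: Granite→Slot 7 ($91), Larkspur→Slot 1 ($63), Talus→Slot 2 ($119); total welfare W = $273.
Granite receives Slot 7 at value $91, so the others get W − 91 = $182.
Without Granite: best allocation of the remaining 2 bidders over all 3 slots is Larkspur→Slot 7 ($115), Talus→Slot 2 ($119), total $234.
VCG payment = (others' best without Granite) − (others' welfare with Granite) = 234 − 182 = $52.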